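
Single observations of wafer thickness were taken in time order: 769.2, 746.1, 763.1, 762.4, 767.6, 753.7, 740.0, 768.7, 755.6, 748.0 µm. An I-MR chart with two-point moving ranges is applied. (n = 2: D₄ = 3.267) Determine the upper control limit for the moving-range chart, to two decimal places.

44.65

Moving ranges: 23.1, 17.0, 0.7, 5.2, 13.9, 13.7, 28.7, 13.1, 7.6; M̄R̄ = 123.0000 / 9 = 13.6667
UCL_MR = D₄·M̄R̄ = 3.267 × 13.6667 = 44.6490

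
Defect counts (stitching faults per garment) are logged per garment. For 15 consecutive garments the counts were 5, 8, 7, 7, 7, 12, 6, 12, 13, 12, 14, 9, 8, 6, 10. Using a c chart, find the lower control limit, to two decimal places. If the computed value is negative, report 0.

0.03

c̄ = (5 + 8 + 7 + 7 + 7 + 12 + 6 + 12 + 13 + 12 + 14 + 9 + 8 + 6 + 10) / 15 = 136 / 15 = 9.0667
LCL = c̄ − 3√c̄ = 9.0667 − 3 × 3.0111 = 0.0334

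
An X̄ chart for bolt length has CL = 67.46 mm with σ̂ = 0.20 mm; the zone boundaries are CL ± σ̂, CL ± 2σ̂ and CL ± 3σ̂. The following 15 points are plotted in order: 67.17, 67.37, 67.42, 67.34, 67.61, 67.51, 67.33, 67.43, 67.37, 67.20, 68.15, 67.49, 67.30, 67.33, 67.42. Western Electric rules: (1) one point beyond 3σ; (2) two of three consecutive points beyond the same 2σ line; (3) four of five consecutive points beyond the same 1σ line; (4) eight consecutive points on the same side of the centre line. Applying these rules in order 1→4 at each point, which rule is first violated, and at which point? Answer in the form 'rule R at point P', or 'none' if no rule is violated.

Zone of each point (C = within 1σ̂, B = 1σ̂–2σ̂, A = 2σ̂–3σ̂, * = beyond 3σ̂; sign = side of CL): 1:-B, 2:-C, 3:-C, 4:-C, 5:+C, 6:+C, 7:-C, 8:-C, 9:-C, 10:-B, 11:+*, 12:+C, 13:-C, 14:-C, 15:-C
Rule 1 (one point beyond the 3σ limits) is satisfied at point 11.

rule 1 at point 11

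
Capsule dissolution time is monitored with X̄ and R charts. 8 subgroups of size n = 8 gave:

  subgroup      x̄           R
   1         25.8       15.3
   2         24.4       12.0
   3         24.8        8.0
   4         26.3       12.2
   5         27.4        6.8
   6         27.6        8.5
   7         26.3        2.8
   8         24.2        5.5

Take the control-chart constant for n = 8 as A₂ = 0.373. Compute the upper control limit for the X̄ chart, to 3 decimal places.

29.165

X̄̄ = (25.8 + 24.4 + 24.8 + 26.3 + 27.4 + 27.6 + 26.3 + 24.2) / 8 = 206.8000 / 8 = 25.8500
R̄ = (15.3 + 12.0 + 8.0 + 12.2 + 6.8 + 8.5 + 2.8 + 5.5) / 8 = 71.1000 / 8 = 8.8875
UCL = X̄̄ + A₂·R̄ = 25.8500 + 0.373 × 8.8875 = 29.1650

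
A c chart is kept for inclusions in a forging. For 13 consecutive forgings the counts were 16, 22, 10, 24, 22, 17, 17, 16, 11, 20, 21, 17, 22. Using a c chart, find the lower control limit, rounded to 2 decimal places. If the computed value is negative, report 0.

c̄ = (16 + 22 + 10 + 24 + 22 + 17 + 17 + 16 + 11 + 20 + 21 + 17 + 22) / 13 = 235 / 13 = 18.0769
LCL = c̄ − 3√c̄ = 18.0769 − 3 × 4.2517 = 5.3218

5.32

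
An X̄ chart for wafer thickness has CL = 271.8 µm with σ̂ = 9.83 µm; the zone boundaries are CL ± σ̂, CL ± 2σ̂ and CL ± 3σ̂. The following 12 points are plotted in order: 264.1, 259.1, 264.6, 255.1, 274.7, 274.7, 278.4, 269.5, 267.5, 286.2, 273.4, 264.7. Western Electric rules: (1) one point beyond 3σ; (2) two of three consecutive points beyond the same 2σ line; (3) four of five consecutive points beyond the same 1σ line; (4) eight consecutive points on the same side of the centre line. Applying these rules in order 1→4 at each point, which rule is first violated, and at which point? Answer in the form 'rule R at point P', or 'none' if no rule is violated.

none

Zone of each point (C = within 1σ̂, B = 1σ̂–2σ̂, A = 2σ̂–3σ̂, * = beyond 3σ̂; sign = side of CL): 1:-C, 2:-B, 3:-C, 4:-B, 5:+C, 6:+C, 7:+C, 8:-C, 9:-C, 10:+B, 11:+C, 12:-C
No rule fires across all 12 points.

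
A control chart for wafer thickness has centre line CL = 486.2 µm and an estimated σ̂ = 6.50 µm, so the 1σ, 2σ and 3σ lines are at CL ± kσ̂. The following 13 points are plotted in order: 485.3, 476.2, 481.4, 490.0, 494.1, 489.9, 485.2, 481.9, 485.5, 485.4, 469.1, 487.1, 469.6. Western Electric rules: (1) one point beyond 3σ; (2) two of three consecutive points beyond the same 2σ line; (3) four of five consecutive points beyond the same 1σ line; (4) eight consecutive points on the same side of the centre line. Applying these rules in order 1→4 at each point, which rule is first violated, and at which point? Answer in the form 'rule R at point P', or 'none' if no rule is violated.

Zone of each point (C = within 1σ̂, B = 1σ̂–2σ̂, A = 2σ̂–3σ̂, * = beyond 3σ̂; sign = side of CL): 1:-C, 2:-B, 3:-C, 4:+C, 5:+B, 6:+C, 7:-C, 8:-C, 9:-C, 10:-C, 11:-A, 12:+C, 13:-A
Rule 2 (two of three consecutive points beyond the same 2σ limit) is satisfied at point 13.

rule 2 at point 13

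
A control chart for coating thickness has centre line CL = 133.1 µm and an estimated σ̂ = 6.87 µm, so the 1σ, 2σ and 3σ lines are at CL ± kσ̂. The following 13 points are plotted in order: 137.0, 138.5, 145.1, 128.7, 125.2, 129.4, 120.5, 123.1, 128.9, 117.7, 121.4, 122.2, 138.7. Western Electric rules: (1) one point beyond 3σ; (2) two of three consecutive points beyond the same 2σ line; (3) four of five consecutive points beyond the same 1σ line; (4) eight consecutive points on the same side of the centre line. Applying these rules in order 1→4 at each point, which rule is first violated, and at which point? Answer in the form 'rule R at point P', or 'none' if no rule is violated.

rule 3 at point 11

Zone of each point (C = within 1σ̂, B = 1σ̂–2σ̂, A = 2σ̂–3σ̂, * = beyond 3σ̂; sign = side of CL): 1:+C, 2:+C, 3:+B, 4:-C, 5:-B, 6:-C, 7:-B, 8:-B, 9:-C, 10:-A, 11:-B, 12:-B, 13:+C
Rule 3 (four of five consecutive points beyond the same 1σ limit) is satisfied at point 11.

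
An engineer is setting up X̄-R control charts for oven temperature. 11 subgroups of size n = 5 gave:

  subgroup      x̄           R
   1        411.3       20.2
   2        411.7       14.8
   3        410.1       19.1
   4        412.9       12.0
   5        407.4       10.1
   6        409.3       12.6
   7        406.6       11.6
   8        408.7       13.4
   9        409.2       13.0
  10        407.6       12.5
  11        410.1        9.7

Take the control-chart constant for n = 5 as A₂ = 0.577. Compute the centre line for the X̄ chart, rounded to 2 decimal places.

409.54

X̄̄ = (411.3 + 411.7 + 410.1 + 412.9 + 407.4 + 409.3 + 406.6 + 408.7 + 409.2 + 407.6 + 410.1) / 11 = 4504.9000 / 11 = 409.5364
CL = X̄̄ = 409.5364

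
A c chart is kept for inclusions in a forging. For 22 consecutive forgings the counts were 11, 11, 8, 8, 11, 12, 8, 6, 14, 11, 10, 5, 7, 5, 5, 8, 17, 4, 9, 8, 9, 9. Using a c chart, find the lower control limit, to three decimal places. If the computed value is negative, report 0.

0.000

c̄ = (11 + 11 + 8 + 8 + 11 + 12 + 8 + 6 + 14 + 11 + 10 + 5 + 7 + 5 + 5 + 8 + 17 + 4 + 9 + 8 + 9 + 9) / 22 = 196 / 22 = 8.9091
LCL = c̄ − 3√c̄ = 8.9091 − 3 × 2.9848 = -0.0453 → 0 (cannot be negative)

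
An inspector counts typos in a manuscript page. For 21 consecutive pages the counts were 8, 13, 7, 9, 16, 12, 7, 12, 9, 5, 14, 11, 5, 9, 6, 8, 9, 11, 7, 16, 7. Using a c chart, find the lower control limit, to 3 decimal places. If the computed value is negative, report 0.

c̄ = (8 + 13 + 7 + 9 + 16 + 12 + 7 + 12 + 9 + 5 + 14 + 11 + 5 + 9 + 6 + 8 + 9 + 11 + 7 + 16 + 7) / 21 = 201 / 21 = 9.5714
LCL = c̄ − 3√c̄ = 9.5714 − 3 × 3.0938 = 0.2901

0.290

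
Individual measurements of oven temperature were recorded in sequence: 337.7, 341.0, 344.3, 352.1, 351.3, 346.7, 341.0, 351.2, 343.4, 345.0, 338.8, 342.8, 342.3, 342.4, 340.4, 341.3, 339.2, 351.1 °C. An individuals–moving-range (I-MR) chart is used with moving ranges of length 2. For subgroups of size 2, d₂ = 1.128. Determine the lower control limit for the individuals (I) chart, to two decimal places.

X̄ = (337.7 + 341.0 + 344.3 + 352.1 + 351.3 + 346.7 + 341.0 + 351.2 + 343.4 + 345.0 + 338.8 + 342.8 + 342.3 + 342.4 + 340.4 + 341.3 + 339.2 + 351.1) / 18 = 344.0000
Moving ranges: 3.3, 3.3, 7.8, 0.8, 4.6, 5.7, 10.2, 7.8, 1.6, 6.2, 4.0, 0.5, 0.1, 2.0, 0.9, 2.1, 11.9; M̄R̄ = 72.8000 / 17 = 4.2824
LCL = X̄ − 3·M̄R̄/d₂ = 344.0000 − 3 × 4.2824 / 1.128 = 332.6108

332.61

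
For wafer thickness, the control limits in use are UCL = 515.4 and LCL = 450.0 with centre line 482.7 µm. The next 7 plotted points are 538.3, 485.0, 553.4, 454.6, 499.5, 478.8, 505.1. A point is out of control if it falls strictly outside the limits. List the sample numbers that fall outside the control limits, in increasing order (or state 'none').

1, 3

Compare each point to [450.0, 515.4]: sample 1 = 538.3 > UCL; sample 3 = 553.4 > UCL.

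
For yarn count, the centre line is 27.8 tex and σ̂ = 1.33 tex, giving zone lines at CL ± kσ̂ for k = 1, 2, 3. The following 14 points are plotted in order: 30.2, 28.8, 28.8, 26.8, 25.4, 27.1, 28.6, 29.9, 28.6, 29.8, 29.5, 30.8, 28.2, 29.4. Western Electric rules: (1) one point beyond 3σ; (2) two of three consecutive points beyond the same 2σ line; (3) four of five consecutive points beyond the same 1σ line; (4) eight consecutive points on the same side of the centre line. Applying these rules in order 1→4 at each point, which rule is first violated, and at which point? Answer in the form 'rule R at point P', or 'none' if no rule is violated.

Zone of each point (C = within 1σ̂, B = 1σ̂–2σ̂, A = 2σ̂–3σ̂, * = beyond 3σ̂; sign = side of CL): 1:+B, 2:+C, 3:+C, 4:-C, 5:-B, 6:-C, 7:+C, 8:+B, 9:+C, 10:+B, 11:+B, 12:+A, 13:+C, 14:+B
Rule 3 (four of five consecutive points beyond the same 1σ limit) is satisfied at point 12.

rule 3 at point 12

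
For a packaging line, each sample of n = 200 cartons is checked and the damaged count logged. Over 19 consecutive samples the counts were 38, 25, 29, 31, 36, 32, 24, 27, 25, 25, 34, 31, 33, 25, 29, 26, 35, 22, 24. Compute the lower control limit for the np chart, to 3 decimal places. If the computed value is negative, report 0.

p̄ = Σdᵢ / (k·n) = 551 / (19 × 200) = 0.14500
LCL = np̄ − 3·√(np̄(1−p̄)) = 29.0000 − 3 × 4.9795 = 14.0616

14.062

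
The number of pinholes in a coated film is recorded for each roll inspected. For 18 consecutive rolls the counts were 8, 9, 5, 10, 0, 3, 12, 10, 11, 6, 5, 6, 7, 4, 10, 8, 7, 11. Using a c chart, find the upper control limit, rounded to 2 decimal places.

15.46

c̄ = (8 + 9 + 5 + 10 + 0 + 3 + 12 + 10 + 11 + 6 + 5 + 6 + 7 + 4 + 10 + 8 + 7 + 11) / 18 = 132 / 18 = 7.3333
UCL = c̄ + 3√c̄ = 7.3333 + 3 × √7.3333 = 7.3333 + 3 × 2.7080 = 15.4574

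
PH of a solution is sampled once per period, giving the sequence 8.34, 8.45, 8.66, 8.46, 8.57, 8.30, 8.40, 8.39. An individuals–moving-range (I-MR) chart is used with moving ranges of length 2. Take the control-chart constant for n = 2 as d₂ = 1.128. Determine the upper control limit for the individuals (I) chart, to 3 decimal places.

8.830

X̄ = (8.34 + 8.45 + 8.66 + 8.46 + 8.57 + 8.30 + 8.40 + 8.39) / 8 = 8.4463
Moving ranges: 0.11, 0.21, 0.20, 0.11, 0.27, 0.10, 0.01; M̄R̄ = 1.0100 / 7 = 0.1443
UCL = X̄ + 3·M̄R̄/d₂ = 8.4463 + 3 × 0.1443 / 1.128 = 8.8300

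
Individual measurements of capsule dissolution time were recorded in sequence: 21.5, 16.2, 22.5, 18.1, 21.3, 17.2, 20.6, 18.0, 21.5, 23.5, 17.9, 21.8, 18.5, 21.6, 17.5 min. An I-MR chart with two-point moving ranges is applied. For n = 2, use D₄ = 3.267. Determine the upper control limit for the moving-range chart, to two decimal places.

12.79

Moving ranges: 5.3, 6.3, 4.4, 3.2, 4.1, 3.4, 2.6, 3.5, 2.0, 5.6, 3.9, 3.3, 3.1, 4.1; M̄R̄ = 54.8000 / 14 = 3.9143
UCL_MR = D₄·M̄R̄ = 3.267 × 3.9143 = 12.7880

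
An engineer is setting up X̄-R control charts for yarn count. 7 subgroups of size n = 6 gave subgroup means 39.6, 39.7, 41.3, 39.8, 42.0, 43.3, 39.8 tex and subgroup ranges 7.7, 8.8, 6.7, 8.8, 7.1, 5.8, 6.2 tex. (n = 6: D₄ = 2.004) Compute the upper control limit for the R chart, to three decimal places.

R̄ = (7.7 + 8.8 + 6.7 + 8.8 + 7.1 + 5.8 + 6.2) / 7 = 51.1000 / 7 = 7.3000
UCL_R = D₄·R̄ = 2.004 × 7.3000 = 14.6292

14.629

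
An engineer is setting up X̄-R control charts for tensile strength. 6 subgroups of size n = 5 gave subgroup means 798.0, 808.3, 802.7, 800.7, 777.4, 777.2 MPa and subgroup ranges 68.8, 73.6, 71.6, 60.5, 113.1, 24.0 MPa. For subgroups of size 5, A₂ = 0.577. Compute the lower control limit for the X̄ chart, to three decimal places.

X̄̄ = (798.0 + 808.3 + 802.7 + 800.7 + 777.4 + 777.2) / 6 = 4764.3000 / 6 = 794.0500
R̄ = (68.8 + 73.6 + 71.6 + 60.5 + 113.1 + 24.0) / 6 = 411.6000 / 6 = 68.6000
LCL = X̄̄ − A₂·R̄ = 794.0500 − 0.577 × 68.6000 = 754.4678

754.468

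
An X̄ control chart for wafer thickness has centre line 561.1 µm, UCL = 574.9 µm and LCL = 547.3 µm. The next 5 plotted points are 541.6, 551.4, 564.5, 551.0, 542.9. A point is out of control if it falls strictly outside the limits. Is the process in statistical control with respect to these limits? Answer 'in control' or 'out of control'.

out of control

Compare each point to [547.3, 574.9]: sample 1 = 541.6 < LCL; sample 5 = 542.9 < LCL.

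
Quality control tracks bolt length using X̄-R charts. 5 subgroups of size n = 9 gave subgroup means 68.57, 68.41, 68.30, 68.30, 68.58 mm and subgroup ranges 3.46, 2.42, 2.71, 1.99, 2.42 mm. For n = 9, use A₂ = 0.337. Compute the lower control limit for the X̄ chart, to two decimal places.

67.56

X̄̄ = (68.57 + 68.41 + 68.30 + 68.30 + 68.58) / 5 = 342.1600 / 5 = 68.4320
R̄ = (3.46 + 2.42 + 2.71 + 1.99 + 2.42) / 5 = 13.0000 / 5 = 2.6000
LCL = X̄̄ − A₂·R̄ = 68.4320 − 0.337 × 2.6000 = 67.5558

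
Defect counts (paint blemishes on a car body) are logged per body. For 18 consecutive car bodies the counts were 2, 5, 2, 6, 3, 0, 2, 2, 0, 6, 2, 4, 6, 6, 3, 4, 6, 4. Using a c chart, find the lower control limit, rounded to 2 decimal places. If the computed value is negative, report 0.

0.00

c̄ = (2 + 5 + 2 + 6 + 3 + 0 + 2 + 2 + 0 + 6 + 2 + 4 + 6 + 6 + 3 + 4 + 6 + 4) / 18 = 63 / 18 = 3.5000
LCL = c̄ − 3√c̄ = 3.5000 − 3 × 1.8708 = -2.1125 → 0 (cannot be negative)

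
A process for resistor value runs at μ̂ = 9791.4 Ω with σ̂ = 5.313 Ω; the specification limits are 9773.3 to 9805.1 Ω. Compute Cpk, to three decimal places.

0.860

Cpu = (USL − μ̂) / (3σ̂) = (9805.1 − 9791.4) / (3 × 5.313) = 0.8595; Cpl = (μ̂ − LSL) / (3σ̂) = (9791.4 − 9773.3) / (3 × 5.313) = 1.1356; Cpk = min(Cpu, Cpl) = 0.8595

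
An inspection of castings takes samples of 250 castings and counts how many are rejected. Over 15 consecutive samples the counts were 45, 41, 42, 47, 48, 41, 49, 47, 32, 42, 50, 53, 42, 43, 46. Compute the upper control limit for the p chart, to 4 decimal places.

0.2507

p̄ = Σdᵢ / (k·n) = 668 / (15 × 250) = 0.17813
UCL = p̄ + 3·√(p̄(1−p̄)/n) = 0.17813 + 3 × √(0.17813×0.82187/250) = 0.17813 + 3 × 0.02420 = 0.25073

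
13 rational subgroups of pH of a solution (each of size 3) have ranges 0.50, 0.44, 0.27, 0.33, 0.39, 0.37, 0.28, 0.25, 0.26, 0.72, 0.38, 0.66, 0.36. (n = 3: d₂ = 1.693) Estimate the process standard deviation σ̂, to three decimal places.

R̄ = (0.50 + 0.44 + 0.27 + 0.33 + 0.39 + 0.37 + 0.28 + 0.25 + 0.26 + 0.72 + 0.38 + 0.66 + 0.36) / 13 = 0.4008
σ̂ = R̄ / d₂ = 0.4008 / 1.693 = 0.2367

0.237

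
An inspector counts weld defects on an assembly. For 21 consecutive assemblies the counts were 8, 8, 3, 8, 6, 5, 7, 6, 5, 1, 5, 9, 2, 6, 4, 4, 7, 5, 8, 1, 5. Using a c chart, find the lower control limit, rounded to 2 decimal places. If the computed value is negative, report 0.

0.00

c̄ = (8 + 8 + 3 + 8 + 6 + 5 + 7 + 6 + 5 + 1 + 5 + 9 + 2 + 6 + 4 + 4 + 7 + 5 + 8 + 1 + 5) / 21 = 113 / 21 = 5.3810
LCL = c̄ − 3√c̄ = 5.3810 − 3 × 2.3197 = -1.5781 → 0 (cannot be negative)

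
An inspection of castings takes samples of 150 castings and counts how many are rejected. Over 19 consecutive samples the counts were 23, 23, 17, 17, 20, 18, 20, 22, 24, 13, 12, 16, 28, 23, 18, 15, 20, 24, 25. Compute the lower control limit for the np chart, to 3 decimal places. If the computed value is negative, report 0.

p̄ = Σdᵢ / (k·n) = 378 / (19 × 150) = 0.13263
LCL = np̄ − 3·√(np̄(1−p̄)) = 19.8947 − 3 × 4.1540 = 7.4326

7.433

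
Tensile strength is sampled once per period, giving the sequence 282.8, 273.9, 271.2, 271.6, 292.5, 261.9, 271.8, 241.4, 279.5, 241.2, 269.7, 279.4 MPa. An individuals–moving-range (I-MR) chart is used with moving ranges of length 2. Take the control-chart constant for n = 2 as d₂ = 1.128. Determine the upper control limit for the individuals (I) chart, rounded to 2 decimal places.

322.55

X̄ = (282.8 + 273.9 + 271.2 + 271.6 + 292.5 + 261.9 + 271.8 + 241.4 + 279.5 + 241.2 + 269.7 + 279.4) / 12 = 269.7417
Moving ranges: 8.9, 2.7, 0.4, 20.9, 30.6, 9.9, 30.4, 38.1, 38.3, 28.5, 9.7; M̄R̄ = 218.4000 / 11 = 19.8545
UCL = X̄ + 3·M̄R̄/d₂ = 269.7417 + 3 × 19.8545 / 1.128 = 322.5463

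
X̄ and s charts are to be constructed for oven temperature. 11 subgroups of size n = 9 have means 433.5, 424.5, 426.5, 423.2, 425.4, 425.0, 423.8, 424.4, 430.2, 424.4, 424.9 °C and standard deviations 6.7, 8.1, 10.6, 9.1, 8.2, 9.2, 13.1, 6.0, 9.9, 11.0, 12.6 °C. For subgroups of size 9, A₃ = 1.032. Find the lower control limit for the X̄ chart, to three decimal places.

416.178

X̄̄ = (433.5 + 424.5 + 426.5 + 423.2 + 425.4 + 425.0 + 423.8 + 424.4 + 430.2 + 424.4 + 424.9) / 11 = 425.9818
s̄ = (6.7 + 8.1 + 10.6 + 9.1 + 8.2 + 9.2 + 13.1 + 6.0 + 9.9 + 11.0 + 12.6) / 11 = 9.5000
LCL = X̄̄ − A₃·s̄ = 425.9818 − 1.032 × 9.5000 = 416.1778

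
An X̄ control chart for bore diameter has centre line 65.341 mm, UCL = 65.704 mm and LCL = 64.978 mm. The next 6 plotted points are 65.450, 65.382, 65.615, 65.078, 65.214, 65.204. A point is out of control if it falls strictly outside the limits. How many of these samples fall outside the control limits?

All 6 points lie within [64.978, 65.704].

0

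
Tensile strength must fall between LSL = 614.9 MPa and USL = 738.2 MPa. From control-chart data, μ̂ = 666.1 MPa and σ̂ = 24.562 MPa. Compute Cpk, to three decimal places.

Cpu = (USL − μ̂) / (3σ̂) = (738.2 − 666.1) / (3 × 24.562) = 0.9785; Cpl = (μ̂ − LSL) / (3σ̂) = (666.1 − 614.9) / (3 × 24.562) = 0.6948; Cpk = min(Cpu, Cpl) = 0.6948

0.695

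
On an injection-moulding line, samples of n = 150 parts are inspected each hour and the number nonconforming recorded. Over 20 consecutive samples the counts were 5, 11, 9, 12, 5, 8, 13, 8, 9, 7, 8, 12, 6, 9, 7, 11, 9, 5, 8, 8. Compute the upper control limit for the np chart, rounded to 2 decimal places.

p̄ = Σdᵢ / (k·n) = 170 / (20 × 150) = 0.05667
UCL = np̄ + 3·√(np̄(1−p̄)) = 8.5000 + 3 × √(8.5000×0.94333) = 8.5000 + 3 × 2.8317 = 16.9950

16.99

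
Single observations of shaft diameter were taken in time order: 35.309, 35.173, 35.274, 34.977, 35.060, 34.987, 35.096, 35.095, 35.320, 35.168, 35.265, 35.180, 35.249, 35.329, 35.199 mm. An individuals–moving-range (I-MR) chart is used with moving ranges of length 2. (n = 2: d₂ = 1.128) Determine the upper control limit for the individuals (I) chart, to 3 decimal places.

35.490

X̄ = (35.309 + 35.173 + 35.274 + 34.977 + 35.060 + 34.987 + 35.096 + 35.095 + 35.320 + 35.168 + 35.265 + 35.180 + 35.249 + 35.329 + 35.199) / 15 = 35.1787
Moving ranges: 0.136, 0.101, 0.297, 0.083, 0.073, 0.109, 0.001, 0.225, 0.152, 0.097, 0.085, 0.069, 0.080, 0.130; M̄R̄ = 1.6380 / 14 = 0.1170
UCL = X̄ + 3·M̄R̄/d₂ = 35.1787 + 3 × 0.1170 / 1.128 = 35.4899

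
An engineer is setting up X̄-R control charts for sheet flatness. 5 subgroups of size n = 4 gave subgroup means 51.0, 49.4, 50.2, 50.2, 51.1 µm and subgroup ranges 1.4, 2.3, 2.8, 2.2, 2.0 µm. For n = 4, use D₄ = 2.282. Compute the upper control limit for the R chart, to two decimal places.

R̄ = (1.4 + 2.3 + 2.8 + 2.2 + 2.0) / 5 = 10.7000 / 5 = 2.1400
UCL_R = D₄·R̄ = 2.282 × 2.1400 = 4.8835

4.88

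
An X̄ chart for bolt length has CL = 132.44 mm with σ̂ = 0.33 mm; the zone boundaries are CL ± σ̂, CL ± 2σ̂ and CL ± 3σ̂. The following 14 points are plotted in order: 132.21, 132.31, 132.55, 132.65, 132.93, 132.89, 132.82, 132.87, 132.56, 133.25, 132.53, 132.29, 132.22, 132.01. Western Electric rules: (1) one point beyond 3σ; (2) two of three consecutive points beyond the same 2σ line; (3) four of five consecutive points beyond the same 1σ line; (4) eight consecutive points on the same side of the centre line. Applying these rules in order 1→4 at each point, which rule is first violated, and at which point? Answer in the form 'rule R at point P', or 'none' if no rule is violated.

rule 3 at point 8

Zone of each point (C = within 1σ̂, B = 1σ̂–2σ̂, A = 2σ̂–3σ̂, * = beyond 3σ̂; sign = side of CL): 1:-C, 2:-C, 3:+C, 4:+C, 5:+B, 6:+B, 7:+B, 8:+B, 9:+C, 10:+A, 11:+C, 12:-C, 13:-C, 14:-B
Rule 3 (four of five consecutive points beyond the same 1σ limit) is satisfied at point 8.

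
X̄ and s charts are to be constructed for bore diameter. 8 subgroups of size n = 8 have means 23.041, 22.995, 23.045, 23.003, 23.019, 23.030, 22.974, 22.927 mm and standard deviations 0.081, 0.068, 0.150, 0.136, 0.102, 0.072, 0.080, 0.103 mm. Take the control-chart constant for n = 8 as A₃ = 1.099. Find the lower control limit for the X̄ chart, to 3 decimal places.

X̄̄ = (23.041 + 22.995 + 23.045 + 23.003 + 23.019 + 23.030 + 22.974 + 22.927) / 8 = 23.0042
s̄ = (0.081 + 0.068 + 0.150 + 0.136 + 0.102 + 0.072 + 0.080 + 0.103) / 8 = 0.0990
LCL = X̄̄ − A₃·s̄ = 23.0042 − 1.099 × 0.0990 = 22.8954

22.895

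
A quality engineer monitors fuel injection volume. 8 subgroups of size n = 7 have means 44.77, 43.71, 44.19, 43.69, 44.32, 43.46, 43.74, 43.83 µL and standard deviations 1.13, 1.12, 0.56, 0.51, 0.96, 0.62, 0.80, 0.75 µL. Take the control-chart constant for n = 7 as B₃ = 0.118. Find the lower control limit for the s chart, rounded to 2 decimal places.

s̄ = (1.13 + 1.12 + 0.56 + 0.51 + 0.96 + 0.62 + 0.80 + 0.75) / 8 = 0.8063
LCL_s = B₃·s̄ = 0.118 × 0.8063 = 0.0951

0.10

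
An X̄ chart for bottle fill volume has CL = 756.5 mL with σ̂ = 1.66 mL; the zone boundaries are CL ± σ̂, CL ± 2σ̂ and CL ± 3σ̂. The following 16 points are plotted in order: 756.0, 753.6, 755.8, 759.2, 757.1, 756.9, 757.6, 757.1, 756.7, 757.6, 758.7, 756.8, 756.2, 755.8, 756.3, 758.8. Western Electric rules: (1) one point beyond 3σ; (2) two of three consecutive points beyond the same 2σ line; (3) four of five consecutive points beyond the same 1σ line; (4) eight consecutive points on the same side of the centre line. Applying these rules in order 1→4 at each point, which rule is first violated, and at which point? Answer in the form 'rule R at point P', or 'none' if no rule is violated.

rule 4 at point 11

Zone of each point (C = within 1σ̂, B = 1σ̂–2σ̂, A = 2σ̂–3σ̂, * = beyond 3σ̂; sign = side of CL): 1:-C, 2:-B, 3:-C, 4:+B, 5:+C, 6:+C, 7:+C, 8:+C, 9:+C, 10:+C, 11:+B, 12:+C, 13:-C, 14:-C, 15:-C, 16:+B
Rule 4 (eight consecutive points on the same side of the centre line) is satisfied at point 11.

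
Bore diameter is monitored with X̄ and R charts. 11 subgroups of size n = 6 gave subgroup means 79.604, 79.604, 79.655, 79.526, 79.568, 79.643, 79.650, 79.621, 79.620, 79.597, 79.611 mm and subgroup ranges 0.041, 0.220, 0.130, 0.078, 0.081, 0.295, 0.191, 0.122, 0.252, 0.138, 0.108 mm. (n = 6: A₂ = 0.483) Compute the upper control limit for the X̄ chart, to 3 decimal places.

X̄̄ = (79.604 + 79.604 + 79.655 + 79.526 + 79.568 + 79.643 + 79.650 + 79.621 + 79.620 + 79.597 + 79.611) / 11 = 875.6990 / 11 = 79.6090
R̄ = (0.041 + 0.220 + 0.130 + 0.078 + 0.081 + 0.295 + 0.191 + 0.122 + 0.252 + 0.138 + 0.108) / 11 = 1.6560 / 11 = 0.1505
UCL = X̄̄ + A₂·R̄ = 79.6090 + 0.483 × 0.1505 = 79.6817

79.682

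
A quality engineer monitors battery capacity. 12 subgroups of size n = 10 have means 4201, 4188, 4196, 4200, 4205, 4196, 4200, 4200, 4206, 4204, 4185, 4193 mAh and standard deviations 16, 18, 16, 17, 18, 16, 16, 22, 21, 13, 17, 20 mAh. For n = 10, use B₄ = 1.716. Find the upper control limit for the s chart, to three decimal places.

s̄ = (16 + 18 + 16 + 17 + 18 + 16 + 16 + 22 + 21 + 13 + 17 + 20) / 12 = 17.5000
UCL_s = B₄·s̄ = 1.716 × 17.5000 = 30.0300

30.030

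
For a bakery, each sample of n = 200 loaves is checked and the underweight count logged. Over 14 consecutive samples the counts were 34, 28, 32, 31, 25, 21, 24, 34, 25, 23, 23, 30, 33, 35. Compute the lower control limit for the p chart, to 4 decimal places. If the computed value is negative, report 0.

p̄ = Σdᵢ / (k·n) = 398 / (14 × 200) = 0.14214
LCL = p̄ − 3·√(p̄(1−p̄)/n) = 0.14214 − 3 × 0.02469 = 0.06807

0.0681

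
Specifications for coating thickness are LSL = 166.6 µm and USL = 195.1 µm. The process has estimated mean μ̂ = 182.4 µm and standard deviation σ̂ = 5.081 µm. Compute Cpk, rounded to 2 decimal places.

0.83

Cpu = (USL − μ̂) / (3σ̂) = (195.1 − 182.4) / (3 × 5.081) = 0.8332; Cpl = (μ̂ − LSL) / (3σ̂) = (182.4 − 166.6) / (3 × 5.081) = 1.0365; Cpk = min(Cpu, Cpl) = 0.8332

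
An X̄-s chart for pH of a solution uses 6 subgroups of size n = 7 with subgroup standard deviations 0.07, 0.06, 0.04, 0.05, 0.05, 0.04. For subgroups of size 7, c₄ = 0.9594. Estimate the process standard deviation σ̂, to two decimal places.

0.05

s̄ = (0.07 + 0.06 + 0.04 + 0.05 + 0.05 + 0.04) / 6 = 0.0517
σ̂ = s̄ / c₄ = 0.0517 / 0.9594 = 0.0539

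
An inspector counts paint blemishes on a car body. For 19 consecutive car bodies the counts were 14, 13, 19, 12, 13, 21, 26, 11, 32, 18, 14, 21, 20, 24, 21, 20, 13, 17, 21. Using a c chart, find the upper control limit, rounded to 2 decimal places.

c̄ = (14 + 13 + 19 + 12 + 13 + 21 + 26 + 11 + 32 + 18 + 14 + 21 + 20 + 24 + 21 + 20 + 13 + 17 + 21) / 19 = 350 / 19 = 18.4211
UCL = c̄ + 3√c̄ = 18.4211 + 3 × √18.4211 = 18.4211 + 3 × 4.2920 = 31.2970

31.30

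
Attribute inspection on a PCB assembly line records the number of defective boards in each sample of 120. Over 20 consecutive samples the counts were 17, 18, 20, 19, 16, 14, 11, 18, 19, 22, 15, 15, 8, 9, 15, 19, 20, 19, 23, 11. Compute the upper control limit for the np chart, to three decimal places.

27.688

p̄ = Σdᵢ / (k·n) = 328 / (20 × 120) = 0.13667
UCL = np̄ + 3·√(np̄(1−p̄)) = 16.4000 + 3 × √(16.4000×0.86333) = 16.4000 + 3 × 3.7628 = 27.6884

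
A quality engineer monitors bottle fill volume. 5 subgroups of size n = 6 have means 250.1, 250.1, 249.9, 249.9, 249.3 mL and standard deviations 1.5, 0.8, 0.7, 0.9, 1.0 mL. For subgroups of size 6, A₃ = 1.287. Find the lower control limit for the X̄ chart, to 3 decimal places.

248.599

X̄̄ = (250.1 + 250.1 + 249.9 + 249.9 + 249.3) / 5 = 249.8600
s̄ = (1.5 + 0.8 + 0.7 + 0.9 + 1.0) / 5 = 0.9800
LCL = X̄̄ − A₃·s̄ = 249.8600 − 1.287 × 0.9800 = 248.5987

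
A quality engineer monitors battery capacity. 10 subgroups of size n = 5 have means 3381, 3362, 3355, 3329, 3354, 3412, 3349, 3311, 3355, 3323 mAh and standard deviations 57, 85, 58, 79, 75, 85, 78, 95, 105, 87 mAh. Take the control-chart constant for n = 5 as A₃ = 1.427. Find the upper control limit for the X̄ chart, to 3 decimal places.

X̄̄ = (3381 + 3362 + 3355 + 3329 + 3354 + 3412 + 3349 + 3311 + 3355 + 3323) / 10 = 3353.1000
s̄ = (57 + 85 + 58 + 79 + 75 + 85 + 78 + 95 + 105 + 87) / 10 = 80.4000
UCL = X̄̄ + A₃·s̄ = 3353.1000 + 1.427 × 80.4000 = 3467.8308

3467.831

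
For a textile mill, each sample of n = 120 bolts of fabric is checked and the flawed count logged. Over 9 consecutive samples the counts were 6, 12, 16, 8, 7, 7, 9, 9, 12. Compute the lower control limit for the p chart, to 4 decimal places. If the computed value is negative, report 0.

p̄ = Σdᵢ / (k·n) = 86 / (9 × 120) = 0.07963
LCL = p̄ − 3·√(p̄(1−p̄)/n) = 0.07963 − 3 × 0.02471 = 0.00549

0.0055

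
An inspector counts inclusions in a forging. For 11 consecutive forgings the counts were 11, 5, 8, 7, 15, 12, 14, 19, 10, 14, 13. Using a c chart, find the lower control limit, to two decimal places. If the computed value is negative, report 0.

1.40

c̄ = (11 + 5 + 8 + 7 + 15 + 12 + 14 + 19 + 10 + 14 + 13) / 11 = 128 / 11 = 11.6364
LCL = c̄ − 3√c̄ = 11.6364 − 3 × 3.4112 = 1.4027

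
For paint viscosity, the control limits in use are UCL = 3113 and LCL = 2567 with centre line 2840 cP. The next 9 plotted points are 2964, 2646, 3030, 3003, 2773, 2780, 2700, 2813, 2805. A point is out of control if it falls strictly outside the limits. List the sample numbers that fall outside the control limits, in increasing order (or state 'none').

All 9 points lie within [2567, 3113].

none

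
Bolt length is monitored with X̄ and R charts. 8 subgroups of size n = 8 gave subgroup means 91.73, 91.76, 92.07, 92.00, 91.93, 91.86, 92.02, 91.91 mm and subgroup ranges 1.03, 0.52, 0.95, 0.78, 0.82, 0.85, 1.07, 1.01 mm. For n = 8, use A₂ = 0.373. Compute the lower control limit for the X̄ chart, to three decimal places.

91.582

X̄̄ = (91.73 + 91.76 + 92.07 + 92.00 + 91.93 + 91.86 + 92.02 + 91.91) / 8 = 735.2800 / 8 = 91.9100
R̄ = (1.03 + 0.52 + 0.95 + 0.78 + 0.82 + 0.85 + 1.07 + 1.01) / 8 = 7.0300 / 8 = 0.8788
LCL = X̄̄ − A₂·R̄ = 91.9100 − 0.373 × 0.8788 = 91.5822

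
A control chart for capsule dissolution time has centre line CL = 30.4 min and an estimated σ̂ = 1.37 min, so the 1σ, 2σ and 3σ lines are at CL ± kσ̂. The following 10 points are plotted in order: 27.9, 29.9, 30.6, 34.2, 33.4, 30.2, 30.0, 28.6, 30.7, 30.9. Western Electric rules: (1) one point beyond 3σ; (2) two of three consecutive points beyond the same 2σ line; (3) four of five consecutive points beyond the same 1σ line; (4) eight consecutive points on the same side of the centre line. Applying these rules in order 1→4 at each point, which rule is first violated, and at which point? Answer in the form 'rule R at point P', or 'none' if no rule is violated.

Zone of each point (C = within 1σ̂, B = 1σ̂–2σ̂, A = 2σ̂–3σ̂, * = beyond 3σ̂; sign = side of CL): 1:-B, 2:-C, 3:+C, 4:+A, 5:+A, 6:-C, 7:-C, 8:-B, 9:+C, 10:+C
Rule 2 (two of three consecutive points beyond the same 2σ limit) is satisfied at point 5.

rule 2 at point 5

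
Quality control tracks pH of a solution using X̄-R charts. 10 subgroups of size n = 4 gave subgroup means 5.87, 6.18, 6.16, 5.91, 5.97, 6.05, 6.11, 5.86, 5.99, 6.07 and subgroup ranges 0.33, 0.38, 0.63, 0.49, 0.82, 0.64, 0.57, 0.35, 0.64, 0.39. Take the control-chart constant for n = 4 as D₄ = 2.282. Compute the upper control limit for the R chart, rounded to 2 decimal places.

R̄ = (0.33 + 0.38 + 0.63 + 0.49 + 0.82 + 0.64 + 0.57 + 0.35 + 0.64 + 0.39) / 10 = 5.2400 / 10 = 0.5240
UCL_R = D₄·R̄ = 2.282 × 0.5240 = 1.1958

1.20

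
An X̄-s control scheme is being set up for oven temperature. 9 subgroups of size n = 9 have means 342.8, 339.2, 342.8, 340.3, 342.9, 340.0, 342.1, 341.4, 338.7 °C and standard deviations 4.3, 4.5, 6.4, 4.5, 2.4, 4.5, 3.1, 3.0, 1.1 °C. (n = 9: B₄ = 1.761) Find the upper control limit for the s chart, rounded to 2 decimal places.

6.61

s̄ = (4.3 + 4.5 + 6.4 + 4.5 + 2.4 + 4.5 + 3.1 + 3.0 + 1.1) / 9 = 3.7556
UCL_s = B₄·s̄ = 1.761 × 3.7556 = 6.6135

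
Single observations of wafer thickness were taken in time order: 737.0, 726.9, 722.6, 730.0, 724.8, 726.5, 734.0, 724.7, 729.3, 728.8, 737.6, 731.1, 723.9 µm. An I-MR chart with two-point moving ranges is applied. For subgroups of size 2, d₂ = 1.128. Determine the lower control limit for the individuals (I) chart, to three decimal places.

712.814

X̄ = (737.0 + 726.9 + 722.6 + 730.0 + 724.8 + 726.5 + 734.0 + 724.7 + 729.3 + 728.8 + 737.6 + 731.1 + 723.9) / 13 = 729.0154
Moving ranges: 10.1, 4.3, 7.4, 5.2, 1.7, 7.5, 9.3, 4.6, 0.5, 8.8, 6.5, 7.2; M̄R̄ = 73.1000 / 12 = 6.0917
LCL = X̄ − 3·M̄R̄/d₂ = 729.0154 − 3 × 6.0917 / 1.128 = 712.8141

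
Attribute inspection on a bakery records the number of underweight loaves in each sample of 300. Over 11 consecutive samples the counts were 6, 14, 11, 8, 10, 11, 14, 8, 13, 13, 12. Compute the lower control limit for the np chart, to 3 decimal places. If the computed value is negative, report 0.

1.182

p̄ = Σdᵢ / (k·n) = 120 / (11 × 300) = 0.03636
LCL = np̄ − 3·√(np̄(1−p̄)) = 10.9091 − 3 × 3.2423 = 1.1822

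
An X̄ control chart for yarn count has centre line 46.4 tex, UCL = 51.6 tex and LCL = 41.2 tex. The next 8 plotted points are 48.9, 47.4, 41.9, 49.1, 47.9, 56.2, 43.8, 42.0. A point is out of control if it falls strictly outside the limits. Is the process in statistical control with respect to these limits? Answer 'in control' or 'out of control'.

Compare each point to [41.2, 51.6]: sample 6 = 56.2 > UCL.

out of control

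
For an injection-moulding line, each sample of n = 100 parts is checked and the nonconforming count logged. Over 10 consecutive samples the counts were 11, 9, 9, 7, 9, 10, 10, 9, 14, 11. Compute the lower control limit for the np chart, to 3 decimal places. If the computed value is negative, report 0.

p̄ = Σdᵢ / (k·n) = 99 / (10 × 100) = 0.09900
LCL = np̄ − 3·√(np̄(1−p̄)) = 9.9000 − 3 × 2.9866 = 0.9401

0.940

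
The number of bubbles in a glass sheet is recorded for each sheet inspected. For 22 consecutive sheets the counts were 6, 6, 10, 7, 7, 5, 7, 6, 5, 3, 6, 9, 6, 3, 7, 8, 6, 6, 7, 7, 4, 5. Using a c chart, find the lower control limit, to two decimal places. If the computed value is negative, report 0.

0.00

c̄ = (6 + 6 + 10 + 7 + 7 + 5 + 7 + 6 + 5 + 3 + 6 + 9 + 6 + 3 + 7 + 8 + 6 + 6 + 7 + 7 + 4 + 5) / 22 = 136 / 22 = 6.1818
LCL = c̄ − 3√c̄ = 6.1818 − 3 × 2.4863 = -1.2772 → 0 (cannot be negative)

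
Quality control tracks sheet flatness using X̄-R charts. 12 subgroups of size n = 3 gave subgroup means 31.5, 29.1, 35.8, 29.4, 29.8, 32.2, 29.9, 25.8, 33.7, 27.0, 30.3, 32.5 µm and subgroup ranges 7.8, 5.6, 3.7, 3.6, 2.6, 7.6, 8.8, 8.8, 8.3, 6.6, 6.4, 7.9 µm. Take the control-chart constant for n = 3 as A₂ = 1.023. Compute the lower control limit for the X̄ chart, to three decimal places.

X̄̄ = (31.5 + 29.1 + 35.8 + 29.4 + 29.8 + 32.2 + 29.9 + 25.8 + 33.7 + 27.0 + 30.3 + 32.5) / 12 = 367.0000 / 12 = 30.5833
R̄ = (7.8 + 5.6 + 3.7 + 3.6 + 2.6 + 7.6 + 8.8 + 8.8 + 8.3 + 6.6 + 6.4 + 7.9) / 12 = 77.7000 / 12 = 6.4750
LCL = X̄̄ − A₂·R̄ = 30.5833 − 1.023 × 6.4750 = 23.9594

23.959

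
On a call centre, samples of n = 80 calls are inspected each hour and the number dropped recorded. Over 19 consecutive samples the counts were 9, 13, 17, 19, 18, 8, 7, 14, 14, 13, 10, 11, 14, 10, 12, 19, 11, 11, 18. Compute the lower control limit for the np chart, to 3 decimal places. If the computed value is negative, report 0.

p̄ = Σdᵢ / (k·n) = 248 / (19 × 80) = 0.16316
LCL = np̄ − 3·√(np̄(1−p̄)) = 13.0526 − 3 × 3.3050 = 3.1376

3.138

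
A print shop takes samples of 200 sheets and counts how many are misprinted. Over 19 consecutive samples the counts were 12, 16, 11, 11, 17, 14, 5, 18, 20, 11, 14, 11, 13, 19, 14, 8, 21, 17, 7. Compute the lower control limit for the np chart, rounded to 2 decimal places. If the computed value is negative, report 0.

2.94

p̄ = Σdᵢ / (k·n) = 259 / (19 × 200) = 0.06816
LCL = np̄ − 3·√(np̄(1−p̄)) = 13.6316 − 3 × 3.5641 = 2.9394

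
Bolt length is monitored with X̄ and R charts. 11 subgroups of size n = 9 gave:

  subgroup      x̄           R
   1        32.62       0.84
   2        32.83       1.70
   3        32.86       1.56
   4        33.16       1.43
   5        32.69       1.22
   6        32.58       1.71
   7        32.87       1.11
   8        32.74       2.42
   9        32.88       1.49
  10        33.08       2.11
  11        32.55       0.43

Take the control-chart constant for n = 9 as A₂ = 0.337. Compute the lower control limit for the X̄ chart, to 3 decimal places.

X̄̄ = (32.62 + 32.83 + 32.86 + 33.16 + 32.69 + 32.58 + 32.87 + 32.74 + 32.88 + 33.08 + 32.55) / 11 = 360.8600 / 11 = 32.8055
R̄ = (0.84 + 1.70 + 1.56 + 1.43 + 1.22 + 1.71 + 1.11 + 2.42 + 1.49 + 2.11 + 0.43) / 11 = 16.0200 / 11 = 1.4564
LCL = X̄̄ − A₂·R̄ = 32.8055 − 0.337 × 1.4564 = 32.3147

32.315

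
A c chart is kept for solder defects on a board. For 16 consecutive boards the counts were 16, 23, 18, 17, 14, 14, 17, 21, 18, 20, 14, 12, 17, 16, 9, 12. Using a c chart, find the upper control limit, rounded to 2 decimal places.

28.17

c̄ = (16 + 23 + 18 + 17 + 14 + 14 + 17 + 21 + 18 + 20 + 14 + 12 + 17 + 16 + 9 + 12) / 16 = 258 / 16 = 16.1250
UCL = c̄ + 3√c̄ = 16.1250 + 3 × √16.1250 = 16.1250 + 3 × 4.0156 = 28.1718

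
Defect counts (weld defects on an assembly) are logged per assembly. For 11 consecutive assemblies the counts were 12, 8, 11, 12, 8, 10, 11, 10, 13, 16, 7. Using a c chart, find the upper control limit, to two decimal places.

c̄ = (12 + 8 + 11 + 12 + 8 + 10 + 11 + 10 + 13 + 16 + 7) / 11 = 118 / 11 = 10.7273
UCL = c̄ + 3√c̄ = 10.7273 + 3 × √10.7273 = 10.7273 + 3 × 3.2753 = 20.5530

20.55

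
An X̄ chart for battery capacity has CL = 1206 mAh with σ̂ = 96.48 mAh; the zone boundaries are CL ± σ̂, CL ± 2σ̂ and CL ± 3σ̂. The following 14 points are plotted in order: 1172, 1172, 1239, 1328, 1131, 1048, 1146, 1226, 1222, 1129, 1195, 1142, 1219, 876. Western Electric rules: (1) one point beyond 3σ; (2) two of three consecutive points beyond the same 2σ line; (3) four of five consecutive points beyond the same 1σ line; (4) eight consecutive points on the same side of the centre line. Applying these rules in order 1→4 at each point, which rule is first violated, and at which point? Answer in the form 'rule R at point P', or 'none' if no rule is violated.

Zone of each point (C = within 1σ̂, B = 1σ̂–2σ̂, A = 2σ̂–3σ̂, * = beyond 3σ̂; sign = side of CL): 1:-C, 2:-C, 3:+C, 4:+B, 5:-C, 6:-B, 7:-C, 8:+C, 9:+C, 10:-C, 11:-C, 12:-C, 13:+C, 14:-*
Rule 1 (one point beyond the 3σ limits) is satisfied at point 14.

rule 1 at point 14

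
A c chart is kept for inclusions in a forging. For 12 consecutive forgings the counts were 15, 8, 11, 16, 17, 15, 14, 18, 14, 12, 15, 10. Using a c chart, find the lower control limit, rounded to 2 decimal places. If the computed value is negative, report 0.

2.63

c̄ = (15 + 8 + 11 + 16 + 17 + 15 + 14 + 18 + 14 + 12 + 15 + 10) / 12 = 165 / 12 = 13.7500
LCL = c̄ − 3√c̄ = 13.7500 − 3 × 3.7081 = 2.6257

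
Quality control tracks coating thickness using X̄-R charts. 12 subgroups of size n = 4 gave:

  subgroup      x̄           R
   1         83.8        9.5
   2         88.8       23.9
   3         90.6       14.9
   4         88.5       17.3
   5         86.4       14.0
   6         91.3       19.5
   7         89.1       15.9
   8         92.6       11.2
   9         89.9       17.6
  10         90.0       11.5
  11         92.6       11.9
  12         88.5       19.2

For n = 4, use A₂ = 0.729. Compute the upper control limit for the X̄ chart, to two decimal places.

X̄̄ = (83.8 + 88.8 + 90.6 + 88.5 + 86.4 + 91.3 + 89.1 + 92.6 + 89.9 + 90.0 + 92.6 + 88.5) / 12 = 1072.1000 / 12 = 89.3417
R̄ = (9.5 + 23.9 + 14.9 + 17.3 + 14.0 + 19.5 + 15.9 + 11.2 + 17.6 + 11.5 + 11.9 + 19.2) / 12 = 186.4000 / 12 = 15.5333
UCL = X̄̄ + A₂·R̄ = 89.3417 + 0.729 × 15.5333 = 100.6655

100.67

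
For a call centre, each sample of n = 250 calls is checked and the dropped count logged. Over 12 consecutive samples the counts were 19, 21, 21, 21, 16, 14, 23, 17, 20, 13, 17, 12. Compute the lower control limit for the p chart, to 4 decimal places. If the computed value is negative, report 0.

p̄ = Σdᵢ / (k·n) = 214 / (12 × 250) = 0.07133
LCL = p̄ − 3·√(p̄(1−p̄)/n) = 0.07133 − 3 × 0.01628 = 0.02250

0.0225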